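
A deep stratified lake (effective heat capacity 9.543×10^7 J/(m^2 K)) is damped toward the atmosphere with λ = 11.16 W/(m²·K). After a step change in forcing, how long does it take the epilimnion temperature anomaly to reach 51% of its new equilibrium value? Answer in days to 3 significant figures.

Areal heat capacity C = 9.543×10^7 J/(m^2 K) (given).
τ = C / λ = 9.54×10^7 / 11.16 = 8.55×10^6 s.
Fraction reached: 1 − e^(−t/τ) = 0.51 ⇒ t = −τ ln(1 − 0.51) = τ × 0.713.
t = 6.10×10^6 s = 70.6 days.

70.6 days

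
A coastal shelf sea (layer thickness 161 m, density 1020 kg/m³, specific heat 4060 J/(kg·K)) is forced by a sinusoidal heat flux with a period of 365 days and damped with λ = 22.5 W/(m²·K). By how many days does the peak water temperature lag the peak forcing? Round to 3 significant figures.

81.5 days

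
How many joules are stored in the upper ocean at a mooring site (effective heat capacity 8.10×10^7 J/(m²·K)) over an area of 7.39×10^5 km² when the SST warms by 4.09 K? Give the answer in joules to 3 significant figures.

Areal heat capacity C = 8.10×10^7 J/(m²·K) (given).
Heat per unit area: q = C ΔT = 8.10×10^7 × 4.09 = 3.31×10^8 J/m².
Total heat: Q = q × A = 3.31×10^8 × (7.39×10^5 × 10⁶ m²) = 2.45×10^20 J.

2.45×10^20 J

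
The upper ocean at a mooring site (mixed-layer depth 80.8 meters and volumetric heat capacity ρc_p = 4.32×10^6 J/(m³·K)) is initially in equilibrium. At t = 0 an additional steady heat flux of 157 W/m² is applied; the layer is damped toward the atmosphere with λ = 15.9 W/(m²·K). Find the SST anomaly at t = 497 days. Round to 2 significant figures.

Areal heat capacity C = ρc_p × D = 4.32×10^6 × 80.8 = 3.49×10^8 J/(m^2 K).
τ = C / λ = 3.49×10^8 / 15.9 = 2.20×10^7 s.
Equilibrium anomaly ΔT_eq = F / λ = 157 / 15.9 = 9.87 K.
t = 497 days = 4.29×10^7 s, so t/τ = 1.96.
ΔT(t) = ΔT_eq (1 − e^(−t/τ)) = 9.87 × (1 − e^−1.96) = 8.48 K.

8.5 K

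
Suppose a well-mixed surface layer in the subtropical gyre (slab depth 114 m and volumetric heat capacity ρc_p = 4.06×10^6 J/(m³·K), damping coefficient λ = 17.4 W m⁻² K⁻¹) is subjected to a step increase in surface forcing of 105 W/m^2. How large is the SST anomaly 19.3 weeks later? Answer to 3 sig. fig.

Areal heat capacity C = ρc_p × D = 4.06×10^6 × 114 = 4.63×10^8 J m⁻² K⁻¹.
τ = C / λ = 4.63×10^8 / 17.4 = 2.66×10^7 s.
Equilibrium anomaly ΔT_eq = F / λ = 105 / 17.4 = 6.03 K.
t = 19.3 weeks = 1.17×10^7 s, so t/τ = 0.439.
ΔT(t) = ΔT_eq (1 − e^(−t/τ)) = 6.03 × (1 − e^−0.439) = 2.14 K.

2.14 K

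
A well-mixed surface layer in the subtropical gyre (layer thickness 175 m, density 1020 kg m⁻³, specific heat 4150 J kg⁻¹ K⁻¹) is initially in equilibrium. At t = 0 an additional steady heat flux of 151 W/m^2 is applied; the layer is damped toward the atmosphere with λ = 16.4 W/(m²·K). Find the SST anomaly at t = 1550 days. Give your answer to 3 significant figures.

8.73 K

Areal heat capacity C = ρ c_p D = 1020 × 4150 × 175 = 7.41×10^8 J/(m^2 K).
τ = C / λ = 7.41×10^8 / 16.4 = 4.52×10^7 s.
Equilibrium anomaly ΔT_eq = F / λ = 151 / 16.4 = 9.21 K.
t = 1550 days = 1.34×10^8 s, so t/τ = 2.96.
ΔT(t) = ΔT_eq (1 − e^(−t/τ)) = 9.21 × (1 − e^−2.96) = 8.73 K.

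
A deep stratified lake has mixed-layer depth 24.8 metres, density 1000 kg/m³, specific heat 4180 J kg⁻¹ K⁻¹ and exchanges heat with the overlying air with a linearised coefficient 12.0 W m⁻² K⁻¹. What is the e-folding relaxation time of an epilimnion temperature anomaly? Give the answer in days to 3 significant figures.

100 days

Areal heat capacity C = ρ c_p D = 1000 × 4180 × 24.8 = 1.04×10^8 J/(m^2 K).
Relaxation time τ = C / λ = 1.04×10^8 / 12.0 = 8.64×10^6 s.
In days: 8.64×10^6 s / (86400 s/day) = 100 days.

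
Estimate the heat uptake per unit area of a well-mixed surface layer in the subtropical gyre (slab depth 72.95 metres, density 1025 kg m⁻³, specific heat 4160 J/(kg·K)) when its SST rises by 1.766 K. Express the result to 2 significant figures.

5.5×10^8

Areal heat capacity C = ρ c_p D = 1025 × 4160 × 72.95 = 3.11×10^8 J/(m^2 K).
ΔQ = C ΔT = 3.11×10^8 × 1.766 = 5.49×10^8 J/m².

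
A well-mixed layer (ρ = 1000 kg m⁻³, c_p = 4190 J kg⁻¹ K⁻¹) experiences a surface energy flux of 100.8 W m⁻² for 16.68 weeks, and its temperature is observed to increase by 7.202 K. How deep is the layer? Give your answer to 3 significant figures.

33.7 m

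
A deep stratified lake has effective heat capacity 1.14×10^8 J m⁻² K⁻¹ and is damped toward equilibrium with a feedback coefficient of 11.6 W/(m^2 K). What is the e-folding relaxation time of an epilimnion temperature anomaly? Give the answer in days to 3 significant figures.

114 days

Areal heat capacity C = 1.14×10^8 J m⁻² K⁻¹ (given).
Relaxation time τ = C / λ = 1.14×10^8 / 11.6 = 9.83×10^6 s.
In days: 9.83×10^6 s / (86400 s/day) = 114 days.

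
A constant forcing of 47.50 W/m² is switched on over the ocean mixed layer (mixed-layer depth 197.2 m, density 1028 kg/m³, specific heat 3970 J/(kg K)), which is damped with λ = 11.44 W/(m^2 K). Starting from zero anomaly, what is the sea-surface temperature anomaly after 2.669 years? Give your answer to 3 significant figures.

Areal heat capacity C = ρ c_p D = 1028 × 3970 × 197.2 = 8.05×10^8 J/(m^2 K).
τ = C / λ = 8.05×10^8 / 11.44 = 7.04×10^7 s.
Equilibrium anomaly ΔT_eq = F / λ = 47.50 / 11.44 = 4.15 K.
t = 2.669 years = 8.42×10^7 s, so t/τ = 1.20.
ΔT(t) = ΔT_eq (1 − e^(−t/τ)) = 4.15 × (1 − e^−1.20) = 2.90 K.

2.90 K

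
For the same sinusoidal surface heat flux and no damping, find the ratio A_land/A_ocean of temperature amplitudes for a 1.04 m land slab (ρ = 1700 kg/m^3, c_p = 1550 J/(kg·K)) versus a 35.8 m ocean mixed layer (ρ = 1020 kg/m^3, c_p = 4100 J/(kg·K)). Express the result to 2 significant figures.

55

C_ocean = 1020 × 4100 × 35.8 = 1.50×10^8 J/(m²·K).
C_land = 1700 × 1550 × 1.04 = 2.74×10^6 J/(m²·K).
Undamped amplitude ∝ 1/C, so A_land/A_ocean = C_ocean/C_land = 54.6.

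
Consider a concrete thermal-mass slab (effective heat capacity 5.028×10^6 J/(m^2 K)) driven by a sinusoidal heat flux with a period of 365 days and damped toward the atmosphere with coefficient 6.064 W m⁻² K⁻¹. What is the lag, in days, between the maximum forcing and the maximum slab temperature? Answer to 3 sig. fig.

Areal heat capacity C = 5.028×10^6 J/(m^2 K) (given).
ω = 2π / 3.15×10^7 s = 1.99×10^-7 s⁻¹.
Phase lag φ = arctan(Cω/λ) = arctan(1.00/6.064) = 0.164 rad.
Time lag = φ / ω = 0.164 / 1.99×10^-7 = 8.22×10^5 s = 9.51 days.

9.51 days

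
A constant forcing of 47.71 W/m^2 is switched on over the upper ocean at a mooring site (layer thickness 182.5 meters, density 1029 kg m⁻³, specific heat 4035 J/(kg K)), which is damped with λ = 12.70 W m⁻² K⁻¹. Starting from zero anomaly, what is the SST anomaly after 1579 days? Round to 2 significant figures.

3.4 K

Areal heat capacity C = ρ c_p D = 1029 × 4035 × 182.5 = 7.58×10^8 J/(m²·K).
τ = C / λ = 7.58×10^8 / 12.70 = 5.97×10^7 s.
Equilibrium anomaly ΔT_eq = F / λ = 47.71 / 12.70 = 3.76 K.
t = 1579 days = 1.36×10^8 s, so t/τ = 2.29.
ΔT(t) = ΔT_eq (1 − e^(−t/τ)) = 3.76 × (1 − e^−2.29) = 3.37 K.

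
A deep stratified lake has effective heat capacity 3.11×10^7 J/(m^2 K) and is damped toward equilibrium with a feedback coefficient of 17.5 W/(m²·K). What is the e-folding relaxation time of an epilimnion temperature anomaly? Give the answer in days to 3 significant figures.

20.6 days

Areal heat capacity C = 3.11×10^7 J/(m^2 K) (given).
Relaxation time τ = C / λ = 3.11×10^7 / 17.5 = 1.78×10^6 s.
In days: 1.78×10^6 s / (86400 s/day) = 20.6 days.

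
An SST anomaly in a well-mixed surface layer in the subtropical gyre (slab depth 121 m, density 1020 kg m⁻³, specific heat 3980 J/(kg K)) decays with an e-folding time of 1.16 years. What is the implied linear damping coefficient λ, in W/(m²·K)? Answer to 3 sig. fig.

Areal heat capacity C = ρ c_p D = 1020 × 3980 × 121 = 4.91×10^8 J/(m²·K).
τ = 1.16 years = 3.66×10^7 s.
λ = C / τ = 4.91×10^8 / 3.66×10^7 = 13.4 W/(m²·K).

13.4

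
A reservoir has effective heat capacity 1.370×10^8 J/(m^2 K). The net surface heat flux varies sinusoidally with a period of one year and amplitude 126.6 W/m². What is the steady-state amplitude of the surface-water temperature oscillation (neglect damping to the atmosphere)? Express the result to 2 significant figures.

4.6 K

Areal heat capacity C = 1.370×10^8 J/(m^2 K) (given).
Angular frequency ω = 2π / T = 2π / 3.15×10^7 s = 1.99×10^-7 s⁻¹.
Cω = 1.37×10^8 × 1.99×10^-7 = 27.3 W/(m²·K).
Amplitude A = F₀ / (Cω) = 126.6 / 27.3 = 4.64 K.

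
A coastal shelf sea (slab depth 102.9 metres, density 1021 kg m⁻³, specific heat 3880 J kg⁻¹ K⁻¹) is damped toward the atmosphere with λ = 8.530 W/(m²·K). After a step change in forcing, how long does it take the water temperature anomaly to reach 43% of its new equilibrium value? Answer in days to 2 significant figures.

310 days

Areal heat capacity C = ρ c_p D = 1021 × 3880 × 102.9 = 4.08×10^8 J/(m^2 K).
τ = C / λ = 4.08×10^8 / 8.530 = 4.78×10^7 s.
Fraction reached: 1 − e^(−t/τ) = 0.43 ⇒ t = −τ ln(1 − 0.43) = τ × 0.562.
t = 2.69×10^7 s = 311 days.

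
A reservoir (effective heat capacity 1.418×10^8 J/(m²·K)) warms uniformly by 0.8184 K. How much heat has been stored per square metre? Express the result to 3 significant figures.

1.16×10^8

Areal heat capacity C = 1.418×10^8 J/(m²·K) (given).
ΔQ = C ΔT = 1.42×10^8 × 0.8184 = 1.16×10^8 J/m².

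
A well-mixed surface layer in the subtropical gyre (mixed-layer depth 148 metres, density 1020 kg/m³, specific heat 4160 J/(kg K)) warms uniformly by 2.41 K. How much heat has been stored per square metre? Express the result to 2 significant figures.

Areal heat capacity C = ρ c_p D = 1020 × 4160 × 148 = 6.28×10^8 J/(m²·K).
ΔQ = C ΔT = 6.28×10^8 × 2.41 = 1.51×10^9 J/m².

1.5×10^9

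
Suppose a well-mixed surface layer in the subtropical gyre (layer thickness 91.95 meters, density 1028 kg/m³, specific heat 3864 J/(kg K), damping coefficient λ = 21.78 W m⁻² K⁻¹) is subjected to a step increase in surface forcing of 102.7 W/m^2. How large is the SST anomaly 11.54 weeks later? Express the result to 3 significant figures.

1.61 K

Areal heat capacity C = ρ c_p D = 1028 × 3864 × 91.95 = 3.65×10^8 J/(m^2 K).
τ = C / λ = 3.65×10^8 / 21.78 = 1.68×10^7 s.
Equilibrium anomaly ΔT_eq = F / λ = 102.7 / 21.78 = 4.72 K.
t = 11.54 weeks = 6.98×10^6 s, so t/τ = 0.416.
ΔT(t) = ΔT_eq (1 − e^(−t/τ)) = 4.72 × (1 − e^−0.416) = 1.61 K.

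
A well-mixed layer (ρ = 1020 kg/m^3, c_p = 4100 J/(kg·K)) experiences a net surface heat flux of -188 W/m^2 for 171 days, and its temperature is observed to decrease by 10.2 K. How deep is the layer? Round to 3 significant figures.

Heat input Q = F Δt = -188 × 1.48×10^7 s = -2.78×10^9 J/m².
Required areal heat capacity C = Q / ΔT = 2.72×10^8 J/(m²·K).
Depth D = C / (ρ c_p) = 2.72×10^8 / (1020 × 4100) = 65.1 m.

65.1 m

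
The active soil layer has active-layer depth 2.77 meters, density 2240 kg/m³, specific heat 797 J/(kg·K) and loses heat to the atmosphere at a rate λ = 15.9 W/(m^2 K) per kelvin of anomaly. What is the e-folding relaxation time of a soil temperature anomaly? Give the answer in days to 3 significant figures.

Areal heat capacity C = ρ c_p D = 2240 × 797 × 2.77 = 4.95×10^6 J m⁻² K⁻¹.
Relaxation time τ = C / λ = 4.95×10^6 / 15.9 = 3.11×10^5 s.
In days: 3.11×10^5 s / (86400 s/day) = 3.60 days.

3.60 days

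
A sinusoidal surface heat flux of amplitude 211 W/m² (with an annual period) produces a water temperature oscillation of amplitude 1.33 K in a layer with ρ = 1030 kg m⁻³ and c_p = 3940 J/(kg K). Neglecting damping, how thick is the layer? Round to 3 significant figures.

ω = 2π / 3.15×10^7 s = 1.99×10^-7 s⁻¹.
Required C = F₀ / (A ω) = 211 / (1.33 × 1.99×10^-7) = 7.96×10^8 J/(m²·K).
D = C / (ρ c_p) = 7.96×10^8 / (1030 × 3940) = 196 m.

196 m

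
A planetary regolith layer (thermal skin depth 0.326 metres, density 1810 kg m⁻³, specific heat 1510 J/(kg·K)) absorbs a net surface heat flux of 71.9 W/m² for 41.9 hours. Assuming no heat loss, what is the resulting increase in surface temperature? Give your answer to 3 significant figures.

12.2 K

Areal heat capacity C = ρ c_p D = 1810 × 1510 × 0.326 = 8.91×10^5 J/(m²·K).
Net heat input Q = F Δt = 71.9 × (41.9 hours × 3600 s/hour) = 1.08×10^7 J/m².
ΔT = Q / C = 1.08×10^7 / 8.91×10^5 = 12.2 K.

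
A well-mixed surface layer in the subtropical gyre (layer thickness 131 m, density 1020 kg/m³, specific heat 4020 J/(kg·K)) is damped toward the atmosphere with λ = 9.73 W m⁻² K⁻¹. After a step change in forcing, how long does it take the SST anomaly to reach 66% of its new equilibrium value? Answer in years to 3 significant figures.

1.89 years

Areal heat capacity C = ρ c_p D = 1020 × 4020 × 131 = 5.37×10^8 J/(m^2 K).
τ = C / λ = 5.37×10^8 / 9.73 = 5.52×10^7 s.
Fraction reached: 1 − e^(−t/τ) = 0.66 ⇒ t = −τ ln(1 − 0.66) = τ × 1.08.
t = 5.96×10^7 s = 1.89 years.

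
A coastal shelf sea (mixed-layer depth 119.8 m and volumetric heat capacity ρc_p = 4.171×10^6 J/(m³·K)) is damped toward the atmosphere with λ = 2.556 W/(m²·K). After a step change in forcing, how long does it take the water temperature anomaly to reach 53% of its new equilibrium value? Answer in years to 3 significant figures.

4.68 years

Areal heat capacity C = ρc_p × D = 4.171×10^6 × 119.8 = 5.00×10^8 J/(m²·K).
τ = C / λ = 5.00×10^8 / 2.556 = 1.95×10^8 s.
Fraction reached: 1 − e^(−t/τ) = 0.53 ⇒ t = −τ ln(1 − 0.53) = τ × 0.755.
t = 1.48×10^8 s = 4.68 years.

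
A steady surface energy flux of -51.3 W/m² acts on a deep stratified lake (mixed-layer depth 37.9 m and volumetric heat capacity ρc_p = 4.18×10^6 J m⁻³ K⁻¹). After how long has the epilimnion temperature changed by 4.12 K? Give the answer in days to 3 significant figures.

147 days

Areal heat capacity C = ρc_p × D = 4.18×10^6 × 37.9 = 1.58×10^8 J m⁻² K⁻¹.
Time required: Δt = C ΔT / F = 1.58×10^8 × -4.12 / -51.3 = 1.27×10^7 s.
In days: 1.27×10^7 s / (86400 s/day) = 147 days.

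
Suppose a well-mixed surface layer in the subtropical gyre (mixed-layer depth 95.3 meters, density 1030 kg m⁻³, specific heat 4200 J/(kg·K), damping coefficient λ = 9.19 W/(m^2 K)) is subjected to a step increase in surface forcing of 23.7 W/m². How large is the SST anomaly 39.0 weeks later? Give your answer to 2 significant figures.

1.1 K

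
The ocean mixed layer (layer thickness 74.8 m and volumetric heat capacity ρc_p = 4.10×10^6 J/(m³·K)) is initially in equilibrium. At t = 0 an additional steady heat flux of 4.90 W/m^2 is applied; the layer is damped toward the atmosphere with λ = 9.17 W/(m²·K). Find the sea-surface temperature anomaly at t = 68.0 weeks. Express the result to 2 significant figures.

Areal heat capacity C = ρc_p × D = 4.10×10^6 × 74.8 = 3.07×10^8 J m⁻² K⁻¹.
τ = C / λ = 3.07×10^8 / 9.17 = 3.34×10^7 s.
Equilibrium anomaly ΔT_eq = F / λ = 4.90 / 9.17 = 0.534 K.
t = 68.0 weeks = 4.11×10^7 s, so t/τ = 1.23.
ΔT(t) = ΔT_eq (1 − e^(−t/τ)) = 0.534 × (1 − e^−1.23) = 0.378 K.

0.38 K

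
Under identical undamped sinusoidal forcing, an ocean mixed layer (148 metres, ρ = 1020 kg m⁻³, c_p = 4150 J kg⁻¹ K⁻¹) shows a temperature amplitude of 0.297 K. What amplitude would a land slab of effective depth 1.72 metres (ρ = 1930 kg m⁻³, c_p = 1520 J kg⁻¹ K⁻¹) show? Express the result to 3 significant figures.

C_ocean = 6.26×10^8 J/(m²·K); C_land = 5.05×10^6 J/(m²·K).
A ∝ 1/C ⇒ A_land = A_ocean × C_ocean/C_land = 0.297 × 124 = 36.9 K.

36.9 K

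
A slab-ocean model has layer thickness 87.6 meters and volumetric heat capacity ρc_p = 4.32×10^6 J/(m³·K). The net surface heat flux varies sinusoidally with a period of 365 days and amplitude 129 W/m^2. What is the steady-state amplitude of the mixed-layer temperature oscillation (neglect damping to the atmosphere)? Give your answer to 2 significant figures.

1.7 K

Areal heat capacity C = ρc_p × D = 4.32×10^6 × 87.6 = 3.78×10^8 J m⁻² K⁻¹.
Angular frequency ω = 2π / T = 2π / 3.15×10^7 s = 1.99×10^-7 s⁻¹.
Cω = 3.78×10^8 × 1.99×10^-7 = 75.4 W/(m²·K).
Amplitude A = F₀ / (Cω) = 129 / 75.4 = 1.71 K.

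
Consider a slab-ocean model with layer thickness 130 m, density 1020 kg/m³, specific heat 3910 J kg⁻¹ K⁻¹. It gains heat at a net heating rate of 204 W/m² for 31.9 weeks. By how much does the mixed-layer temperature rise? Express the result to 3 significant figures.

Areal heat capacity C = ρ c_p D = 1020 × 3910 × 130 = 5.18×10^8 J/(m^2 K).
Net heat input Q = F Δt = 204 × (31.9 weeks × 6.048×10^5 s/week) = 3.94×10^9 J/m².
ΔT = Q / C = 3.94×10^9 / 5.18×10^8 = 7.59 K.

7.59 K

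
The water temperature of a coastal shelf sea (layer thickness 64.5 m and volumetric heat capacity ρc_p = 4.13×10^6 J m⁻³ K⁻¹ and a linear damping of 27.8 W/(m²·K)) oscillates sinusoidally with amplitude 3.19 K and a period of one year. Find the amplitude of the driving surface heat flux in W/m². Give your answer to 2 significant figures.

190

Areal heat capacity C = ρc_p × D = 4.13×10^6 × 64.5 = 2.66×10^8 J/(m²·K).
ω = 2π / 3.15×10^7 s = 1.99×10^-7 s⁻¹.
√((Cω)² + λ²) = √((53.1)² + 27.8²) = 59.9 W/(m²·K).
F₀ = A × √((Cω)²+λ²) = 3.19 × 59.9 = 191 W/m².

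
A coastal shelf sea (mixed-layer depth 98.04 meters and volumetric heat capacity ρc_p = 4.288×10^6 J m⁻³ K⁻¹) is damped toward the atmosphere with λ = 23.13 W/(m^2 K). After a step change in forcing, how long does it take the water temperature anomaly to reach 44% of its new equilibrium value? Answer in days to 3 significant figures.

122 days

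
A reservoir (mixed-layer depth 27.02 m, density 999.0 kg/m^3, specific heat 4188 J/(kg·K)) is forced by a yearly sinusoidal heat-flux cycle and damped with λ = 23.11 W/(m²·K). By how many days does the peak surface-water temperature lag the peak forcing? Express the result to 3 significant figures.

Areal heat capacity C = ρ c_p D = 999.0 × 4188 × 27.02 = 1.13×10^8 J/(m^2 K).
ω = 2π / 3.15×10^7 s = 1.99×10^-7 s⁻¹.
Phase lag φ = arctan(Cω/λ) = arctan(22.5/23.11) = 0.773 rad.
Time lag = φ / ω = 0.773 / 1.99×10^-7 = 3.88×10^6 s = 44.9 days.

44.9 days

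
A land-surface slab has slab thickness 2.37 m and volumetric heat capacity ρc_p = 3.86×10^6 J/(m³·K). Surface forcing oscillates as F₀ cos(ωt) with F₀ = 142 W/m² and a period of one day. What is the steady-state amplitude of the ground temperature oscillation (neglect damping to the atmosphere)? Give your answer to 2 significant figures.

Areal heat capacity C = ρc_p × D = 3.86×10^6 × 2.37 = 9.15×10^6 J m⁻² K⁻¹.
Angular frequency ω = 2π / T = 2π / 86400 s = 7.27×10^-5 s⁻¹.
Cω = 9.15×10^6 × 7.27×10^-5 = 665 W/(m²·K).
Amplitude A = F₀ / (Cω) = 142 / 665 = 0.213 K.

0.21 K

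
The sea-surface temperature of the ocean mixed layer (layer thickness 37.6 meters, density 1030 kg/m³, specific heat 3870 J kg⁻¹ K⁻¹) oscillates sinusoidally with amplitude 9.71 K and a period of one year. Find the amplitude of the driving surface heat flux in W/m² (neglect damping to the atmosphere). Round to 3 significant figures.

Areal heat capacity C = ρ c_p D = 1030 × 3870 × 37.6 = 1.50×10^8 J/(m^2 K).
ω = 2π / 3.15×10^7 s = 1.99×10^-7 s⁻¹.
Cω = 1.50×10^8 × 1.99×10^-7 = 29.9 W/(m²·K).
F₀ = A × Cω = 9.71 × 29.9 = 290 W/m².

290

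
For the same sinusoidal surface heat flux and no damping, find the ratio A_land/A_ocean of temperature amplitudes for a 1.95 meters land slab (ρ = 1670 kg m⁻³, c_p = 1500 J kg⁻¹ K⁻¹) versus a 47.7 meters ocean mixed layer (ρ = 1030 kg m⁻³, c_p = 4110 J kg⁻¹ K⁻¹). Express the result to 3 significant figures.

C_ocean = 1030 × 4110 × 47.7 = 2.02×10^8 J/(m²·K).
C_land = 1670 × 1500 × 1.95 = 4.88×10^6 J/(m²·K).
Undamped amplitude ∝ 1/C, so A_land/A_ocean = C_ocean/C_land = 41.3.

41.3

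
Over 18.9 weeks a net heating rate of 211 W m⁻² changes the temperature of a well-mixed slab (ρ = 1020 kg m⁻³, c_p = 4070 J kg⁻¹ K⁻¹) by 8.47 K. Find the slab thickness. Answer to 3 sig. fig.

Heat input Q = F Δt = 211 × 1.14×10^7 s = 2.41×10^9 J/m².
Required areal heat capacity C = Q / ΔT = 2.85×10^8 J/(m²·K).
Depth D = C / (ρ c_p) = 2.85×10^8 / (1020 × 4070) = 68.6 m.

68.6 m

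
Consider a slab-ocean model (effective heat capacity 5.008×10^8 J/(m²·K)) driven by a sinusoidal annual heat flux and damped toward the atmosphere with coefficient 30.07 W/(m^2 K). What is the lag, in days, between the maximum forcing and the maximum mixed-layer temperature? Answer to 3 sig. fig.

74.2 days

Areal heat capacity C = 5.008×10^8 J/(m²·K) (given).
ω = 2π / 3.15×10^7 s = 1.99×10^-7 s⁻¹.
Phase lag φ = arctan(Cω/λ) = arctan(99.8/30.07) = 1.28 rad.
Time lag = φ / ω = 1.28 / 1.99×10^-7 = 6.41×10^6 s = 74.2 days.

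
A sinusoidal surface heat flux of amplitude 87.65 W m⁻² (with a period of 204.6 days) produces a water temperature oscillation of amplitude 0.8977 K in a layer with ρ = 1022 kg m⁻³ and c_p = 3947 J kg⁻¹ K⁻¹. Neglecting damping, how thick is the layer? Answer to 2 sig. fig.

68 m

ω = 2π / 1.77×10^7 s = 3.55×10^-7 s⁻¹.
Required C = F₀ / (A ω) = 87.65 / (0.8977 × 3.55×10^-7) = 2.75×10^8 J/(m²·K).
D = C / (ρ c_p) = 2.75×10^8 / (1022 × 3947) = 68.1 m.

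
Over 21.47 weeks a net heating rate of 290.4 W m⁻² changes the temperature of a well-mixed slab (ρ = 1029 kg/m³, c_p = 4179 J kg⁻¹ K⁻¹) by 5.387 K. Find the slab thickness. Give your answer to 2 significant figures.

160 m

Heat input Q = F Δt = 290.4 × 1.30×10^7 s = 3.77×10^9 J/m².
Required areal heat capacity C = Q / ΔT = 7.00×10^8 J/(m²·K).
Depth D = C / (ρ c_p) = 7.00×10^8 / (1029 × 4179) = 163 m.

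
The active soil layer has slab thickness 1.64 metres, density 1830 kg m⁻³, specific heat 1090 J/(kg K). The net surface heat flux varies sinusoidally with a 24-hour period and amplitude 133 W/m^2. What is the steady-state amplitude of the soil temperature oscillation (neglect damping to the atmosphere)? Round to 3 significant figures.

0.559 K

Areal heat capacity C = ρ c_p D = 1830 × 1090 × 1.64 = 3.27×10^6 J/(m^2 K).
Angular frequency ω = 2π / T = 2π / 86400 s = 7.27×10^-5 s⁻¹.
Cω = 3.27×10^6 × 7.27×10^-5 = 238 W/(m²·K).
Amplitude A = F₀ / (Cω) = 133 / 238 = 0.559 K.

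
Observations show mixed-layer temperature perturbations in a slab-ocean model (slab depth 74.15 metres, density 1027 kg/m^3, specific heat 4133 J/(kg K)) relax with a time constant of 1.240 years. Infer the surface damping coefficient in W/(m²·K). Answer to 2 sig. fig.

8.0

Areal heat capacity C = ρ c_p D = 1027 × 4133 × 74.15 = 3.15×10^8 J/(m^2 K).
τ = 1.240 years = 3.91×10^7 s.
λ = C / τ = 3.15×10^8 / 3.91×10^7 = 8.04 W/(m²·K).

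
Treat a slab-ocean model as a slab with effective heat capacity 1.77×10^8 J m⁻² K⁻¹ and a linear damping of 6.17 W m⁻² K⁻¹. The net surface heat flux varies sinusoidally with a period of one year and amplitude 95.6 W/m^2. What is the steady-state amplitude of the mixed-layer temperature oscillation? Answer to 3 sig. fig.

Areal heat capacity C = 1.77×10^8 J m⁻² K⁻¹ (given).
Angular frequency ω = 2π / T = 2π / 3.15×10^7 s = 1.99×10^-7 s⁻¹.
√((Cω)² + λ²) = √((35.3)² + 6.17²) = 35.8 W/(m²·K).
Amplitude A = F₀ / √((Cω)²+λ²) = 95.6 / 35.8 = 2.67 K.

2.67 K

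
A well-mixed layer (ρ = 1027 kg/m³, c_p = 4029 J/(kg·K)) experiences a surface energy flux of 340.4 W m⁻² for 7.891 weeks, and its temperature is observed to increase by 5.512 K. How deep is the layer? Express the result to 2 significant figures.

71 m

Heat input Q = F Δt = 340.4 × 4.77×10^6 s = 1.62×10^9 J/m².
Required areal heat capacity C = Q / ΔT = 2.95×10^8 J/(m²·K).
Depth D = C / (ρ c_p) = 2.95×10^8 / (1027 × 4029) = 71.2 m.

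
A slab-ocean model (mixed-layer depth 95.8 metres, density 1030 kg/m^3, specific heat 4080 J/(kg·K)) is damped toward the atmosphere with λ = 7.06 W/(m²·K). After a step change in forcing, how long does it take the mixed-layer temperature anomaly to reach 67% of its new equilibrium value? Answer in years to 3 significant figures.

2.00 years

Areal heat capacity C = ρ c_p D = 1030 × 4080 × 95.8 = 4.03×10^8 J/(m²·K).
τ = C / λ = 4.03×10^8 / 7.06 = 5.70×10^7 s.
Fraction reached: 1 − e^(−t/τ) = 0.67 ⇒ t = −τ ln(1 − 0.67) = τ × 1.11.
t = 6.32×10^7 s = 2.00 years.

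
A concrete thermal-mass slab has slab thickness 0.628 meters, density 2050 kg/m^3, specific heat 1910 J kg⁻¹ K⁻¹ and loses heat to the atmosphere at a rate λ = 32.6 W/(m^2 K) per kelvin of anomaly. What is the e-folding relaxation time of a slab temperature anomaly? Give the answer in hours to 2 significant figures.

21 hours

Areal heat capacity C = ρ c_p D = 2050 × 1910 × 0.628 = 2.46×10^6 J m⁻² K⁻¹.
Relaxation time τ = C / λ = 2.46×10^6 / 32.6 = 75400 s.
In hours: 75400 s / (3600 s/hour) = 21.0 hours.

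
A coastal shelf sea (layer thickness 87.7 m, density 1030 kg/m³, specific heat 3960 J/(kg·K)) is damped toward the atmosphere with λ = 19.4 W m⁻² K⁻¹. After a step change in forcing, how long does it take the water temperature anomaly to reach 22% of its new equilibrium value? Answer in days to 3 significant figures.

53.0 days

Areal heat capacity C = ρ c_p D = 1030 × 3960 × 87.7 = 3.58×10^8 J/(m²·K).
τ = C / λ = 3.58×10^8 / 19.4 = 1.84×10^7 s.
Fraction reached: 1 − e^(−t/τ) = 0.22 ⇒ t = −τ ln(1 − 0.22) = τ × 0.248.
t = 4.58×10^6 s = 53.0 days.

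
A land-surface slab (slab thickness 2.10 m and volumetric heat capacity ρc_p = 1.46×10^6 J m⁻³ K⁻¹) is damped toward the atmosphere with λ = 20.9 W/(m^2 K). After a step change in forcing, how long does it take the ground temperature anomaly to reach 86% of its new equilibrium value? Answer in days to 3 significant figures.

3.34 days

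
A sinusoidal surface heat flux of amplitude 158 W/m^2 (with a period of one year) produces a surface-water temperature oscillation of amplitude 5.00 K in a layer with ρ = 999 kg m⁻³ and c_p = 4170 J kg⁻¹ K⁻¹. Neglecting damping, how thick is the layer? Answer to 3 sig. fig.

38.1 m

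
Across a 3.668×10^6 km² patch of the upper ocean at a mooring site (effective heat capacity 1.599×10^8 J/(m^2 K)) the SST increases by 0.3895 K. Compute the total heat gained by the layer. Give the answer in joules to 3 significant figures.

Areal heat capacity C = 1.599×10^8 J/(m^2 K) (given).
Heat per unit area: q = C ΔT = 1.60×10^8 × 0.3895 = 6.23×10^7 J/m².
Total heat: Q = q × A = 6.23×10^7 × (3.668×10^6 × 10⁶ m²) = 2.28×10^20 J.

2.28×10^20 J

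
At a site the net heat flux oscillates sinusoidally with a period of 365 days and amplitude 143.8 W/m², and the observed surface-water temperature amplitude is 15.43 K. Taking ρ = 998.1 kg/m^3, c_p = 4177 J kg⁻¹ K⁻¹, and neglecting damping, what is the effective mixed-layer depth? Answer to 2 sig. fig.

11 m

ω = 2π / 3.15×10^7 s = 1.99×10^-7 s⁻¹.
Required C = F₀ / (A ω) = 143.8 / (15.43 × 1.99×10^-7) = 4.68×10^7 J/(m²·K).
D = C / (ρ c_p) = 4.68×10^7 / (998.1 × 4177) = 11.2 m.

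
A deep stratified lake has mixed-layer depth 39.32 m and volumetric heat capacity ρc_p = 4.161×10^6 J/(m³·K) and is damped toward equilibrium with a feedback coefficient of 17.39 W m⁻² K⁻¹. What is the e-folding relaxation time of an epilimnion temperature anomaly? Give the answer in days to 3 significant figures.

Areal heat capacity C = ρc_p × D = 4.161×10^6 × 39.32 = 1.64×10^8 J m⁻² K⁻¹.
Relaxation time τ = C / λ = 1.64×10^8 / 17.39 = 9.41×10^6 s.
In days: 9.41×10^6 s / (86400 s/day) = 109 days.

109 days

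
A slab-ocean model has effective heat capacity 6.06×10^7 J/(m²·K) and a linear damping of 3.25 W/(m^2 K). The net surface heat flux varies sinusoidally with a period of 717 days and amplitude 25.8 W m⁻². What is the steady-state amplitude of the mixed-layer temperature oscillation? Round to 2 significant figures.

3.7 K

Areal heat capacity C = 6.06×10^7 J/(m²·K) (given).
Angular frequency ω = 2π / T = 2π / 6.19×10^7 s = 1.01×10^-7 s⁻¹.
√((Cω)² + λ²) = √((6.15)² + 3.25²) = 6.95 W/(m²·K).
Amplitude A = F₀ / √((Cω)²+λ²) = 25.8 / 6.95 = 3.71 K.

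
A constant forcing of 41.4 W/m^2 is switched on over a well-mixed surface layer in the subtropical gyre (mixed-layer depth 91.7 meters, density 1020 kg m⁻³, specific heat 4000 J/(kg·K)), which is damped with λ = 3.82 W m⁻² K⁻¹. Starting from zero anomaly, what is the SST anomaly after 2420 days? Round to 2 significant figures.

Areal heat capacity C = ρ c_p D = 1020 × 4000 × 91.7 = 3.74×10^8 J m⁻² K⁻¹.
τ = C / λ = 3.74×10^8 / 3.82 = 9.79×10^7 s.
Equilibrium anomaly ΔT_eq = F / λ = 41.4 / 3.82 = 10.8 K.
t = 2420 days = 2.09×10^8 s, so t/τ = 2.13.
ΔT(t) = ΔT_eq (1 − e^(−t/τ)) = 10.8 × (1 − e^−2.13) = 9.56 K.

9.6 K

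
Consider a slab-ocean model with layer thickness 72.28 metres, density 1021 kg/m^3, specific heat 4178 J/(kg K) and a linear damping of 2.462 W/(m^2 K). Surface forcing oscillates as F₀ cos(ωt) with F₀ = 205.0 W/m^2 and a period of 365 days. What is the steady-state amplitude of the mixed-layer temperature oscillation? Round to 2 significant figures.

Areal heat capacity C = ρ c_p D = 1021 × 4178 × 72.28 = 3.08×10^8 J/(m^2 K).
Angular frequency ω = 2π / T = 2π / 3.15×10^7 s = 1.99×10^-7 s⁻¹.
√((Cω)² + λ²) = √((61.4)² + 2.462²) = 61.5 W/(m²·K).
Amplitude A = F₀ / √((Cω)²+λ²) = 205.0 / 61.5 = 3.33 K.

3.3 K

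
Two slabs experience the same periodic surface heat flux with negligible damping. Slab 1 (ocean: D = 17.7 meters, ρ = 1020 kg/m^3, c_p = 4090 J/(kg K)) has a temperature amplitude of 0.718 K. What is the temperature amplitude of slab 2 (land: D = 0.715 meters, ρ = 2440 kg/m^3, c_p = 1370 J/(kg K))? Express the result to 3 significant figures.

22.2 K

C_ocean = 7.38×10^7 J/(m²·K); C_land = 2.39×10^6 J/(m²·K).
A ∝ 1/C ⇒ A_land = A_ocean × C_ocean/C_land = 0.718 × 30.9 = 22.2 K.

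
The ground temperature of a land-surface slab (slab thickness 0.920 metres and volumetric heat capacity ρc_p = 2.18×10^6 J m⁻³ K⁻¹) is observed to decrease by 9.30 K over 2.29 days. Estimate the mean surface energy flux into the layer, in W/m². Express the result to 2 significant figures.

-94

Areal heat capacity C = ρc_p × D = 2.18×10^6 × 0.920 = 2.01×10^6 J/(m^2 K).
Required heat per unit area: Q = C ΔT = 2.01×10^6 × -9.30 = -1.87×10^7 J/m².
Flux F = Q / Δt = -1.87×10^7 / 1.98×10^5 s = -94.3 W/m².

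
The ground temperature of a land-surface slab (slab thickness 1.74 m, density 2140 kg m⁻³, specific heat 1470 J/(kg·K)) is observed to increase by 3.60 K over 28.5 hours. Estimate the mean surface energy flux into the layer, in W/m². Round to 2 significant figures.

190

Areal heat capacity C = ρ c_p D = 2140 × 1470 × 1.74 = 5.47×10^6 J m⁻² K⁻¹.
Required heat per unit area: Q = C ΔT = 5.47×10^6 × 3.60 = 1.97×10^7 J/m².
Flux F = Q / Δt = 1.97×10^7 / 1.03×10^5 s = 192 W/m².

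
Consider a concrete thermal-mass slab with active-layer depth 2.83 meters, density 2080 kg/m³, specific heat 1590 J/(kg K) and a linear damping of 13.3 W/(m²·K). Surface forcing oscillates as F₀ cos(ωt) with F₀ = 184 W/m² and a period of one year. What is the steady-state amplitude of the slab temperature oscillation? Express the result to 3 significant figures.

Areal heat capacity C = ρ c_p D = 2080 × 1590 × 2.83 = 9.36×10^6 J m⁻² K⁻¹.
Angular frequency ω = 2π / T = 2π / 3.15×10^7 s = 1.99×10^-7 s⁻¹.
√((Cω)² + λ²) = √((1.86)² + 13.3²) = 13.4 W/(m²·K).
Amplitude A = F₀ / √((Cω)²+λ²) = 184 / 13.4 = 13.7 K.

13.7 K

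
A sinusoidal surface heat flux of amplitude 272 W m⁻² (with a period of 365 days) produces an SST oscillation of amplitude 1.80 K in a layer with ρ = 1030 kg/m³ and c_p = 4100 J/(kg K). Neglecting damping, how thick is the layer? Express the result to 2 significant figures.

ω = 2π / 3.15×10^7 s = 1.99×10^-7 s⁻¹.
Required C = F₀ / (A ω) = 272 / (1.80 × 1.99×10^-7) = 7.58×10^8 J/(m²·K).
D = C / (ρ c_p) = 7.58×10^8 / (1030 × 4100) = 180 m.

180 m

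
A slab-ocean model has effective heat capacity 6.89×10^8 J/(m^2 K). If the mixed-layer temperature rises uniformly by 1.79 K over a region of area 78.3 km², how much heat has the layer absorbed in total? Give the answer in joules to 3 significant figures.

Areal heat capacity C = 6.89×10^8 J/(m^2 K) (given).
Heat per unit area: q = C ΔT = 6.89×10^8 × 1.79 = 1.23×10^9 J/m².
Total heat: Q = q × A = 1.23×10^9 × (78.3 × 10⁶ m²) = 9.66×10^16 J.

9.66×10^16 J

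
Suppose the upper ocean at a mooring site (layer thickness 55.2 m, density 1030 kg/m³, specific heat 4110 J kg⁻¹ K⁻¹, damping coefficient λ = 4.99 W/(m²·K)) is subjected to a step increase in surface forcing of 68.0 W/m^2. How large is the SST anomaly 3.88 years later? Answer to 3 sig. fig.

12.6 K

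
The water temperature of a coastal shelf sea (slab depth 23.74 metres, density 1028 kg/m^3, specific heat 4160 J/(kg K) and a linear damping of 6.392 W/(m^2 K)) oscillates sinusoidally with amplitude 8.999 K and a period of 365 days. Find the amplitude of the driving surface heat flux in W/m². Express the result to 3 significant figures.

191

Areal heat capacity C = ρ c_p D = 1028 × 4160 × 23.74 = 1.02×10^8 J m⁻² K⁻¹.
ω = 2π / 3.15×10^7 s = 1.99×10^-7 s⁻¹.
√((Cω)² + λ²) = √((20.2)² + 6.392²) = 21.2 W/(m²·K).
F₀ = A × √((Cω)²+λ²) = 8.999 × 21.2 = 191 W/m².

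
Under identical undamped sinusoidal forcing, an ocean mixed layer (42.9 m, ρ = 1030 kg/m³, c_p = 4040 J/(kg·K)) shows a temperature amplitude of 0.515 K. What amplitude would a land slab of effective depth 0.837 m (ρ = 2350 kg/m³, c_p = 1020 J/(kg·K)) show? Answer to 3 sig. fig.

C_ocean = 1.79×10^8 J/(m²·K); C_land = 2.01×10^6 J/(m²·K).
A ∝ 1/C ⇒ A_land = A_ocean × C_ocean/C_land = 0.515 × 89.0 = 45.8 K.

45.8 K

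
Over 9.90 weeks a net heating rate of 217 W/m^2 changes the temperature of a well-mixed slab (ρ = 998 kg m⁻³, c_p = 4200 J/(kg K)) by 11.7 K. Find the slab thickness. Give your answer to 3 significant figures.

Heat input Q = F Δt = 217 × 5.99×10^6 s = 1.30×10^9 J/m².
Required areal heat capacity C = Q / ΔT = 1.11×10^8 J/(m²·K).
Depth D = C / (ρ c_p) = 1.11×10^8 / (998 × 4200) = 26.5 m.

26.5 m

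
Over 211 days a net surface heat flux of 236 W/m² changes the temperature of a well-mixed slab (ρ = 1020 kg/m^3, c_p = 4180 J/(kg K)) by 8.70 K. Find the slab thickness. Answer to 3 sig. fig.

116 m

Heat input Q = F Δt = 236 × 1.82×10^7 s = 4.30×10^9 J/m².
Required areal heat capacity C = Q / ΔT = 4.95×10^8 J/(m²·K).
Depth D = C / (ρ c_p) = 4.95×10^8 / (1020 × 4180) = 116 m.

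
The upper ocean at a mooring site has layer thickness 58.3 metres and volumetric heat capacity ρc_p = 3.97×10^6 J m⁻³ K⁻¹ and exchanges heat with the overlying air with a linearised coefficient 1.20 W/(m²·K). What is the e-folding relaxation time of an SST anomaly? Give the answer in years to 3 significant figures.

Areal heat capacity C = ρc_p × D = 3.97×10^6 × 58.3 = 2.31×10^8 J m⁻² K⁻¹.
Relaxation time τ = C / λ = 2.31×10^8 / 1.20 = 1.93×10^8 s.
In years: 1.93×10^8 s / (3.156×10^7 s/year) = 6.11 years.

6.11 years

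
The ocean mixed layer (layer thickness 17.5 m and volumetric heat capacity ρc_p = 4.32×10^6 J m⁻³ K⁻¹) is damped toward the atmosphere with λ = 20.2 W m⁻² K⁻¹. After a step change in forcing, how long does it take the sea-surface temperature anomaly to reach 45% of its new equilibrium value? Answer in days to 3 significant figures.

25.9 days

Areal heat capacity C = ρc_p × D = 4.32×10^6 × 17.5 = 7.56×10^7 J m⁻² K⁻¹.
τ = C / λ = 7.56×10^7 / 20.2 = 3.74×10^6 s.
Fraction reached: 1 − e^(−t/τ) = 0.45 ⇒ t = −τ ln(1 − 0.45) = τ × 0.598.
t = 2.24×10^6 s = 25.9 days.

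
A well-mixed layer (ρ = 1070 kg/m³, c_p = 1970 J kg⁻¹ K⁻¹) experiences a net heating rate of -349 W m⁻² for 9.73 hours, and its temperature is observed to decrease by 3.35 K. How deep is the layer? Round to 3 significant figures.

1.73 m

Heat input Q = F Δt = -349 × 35000 s = -1.22×10^7 J/m².
Required areal heat capacity C = Q / ΔT = 3.65×10^6 J/(m²·K).
Depth D = C / (ρ c_p) = 3.65×10^6 / (1070 × 1970) = 1.73 m.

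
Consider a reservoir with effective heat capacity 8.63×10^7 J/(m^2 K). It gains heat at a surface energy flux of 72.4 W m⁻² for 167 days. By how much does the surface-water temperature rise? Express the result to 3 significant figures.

Areal heat capacity C = 8.63×10^7 J/(m^2 K) (given).
Net heat input Q = F Δt = 72.4 × (167 days × 86400 s/day) = 1.04×10^9 J/m².
ΔT = Q / C = 1.04×10^9 / 8.63×10^7 = 12.1 K.

12.1 K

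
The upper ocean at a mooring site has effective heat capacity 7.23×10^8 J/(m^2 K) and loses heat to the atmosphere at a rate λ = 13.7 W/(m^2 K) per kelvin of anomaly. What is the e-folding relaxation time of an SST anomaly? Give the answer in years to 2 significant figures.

1.7 years

Areal heat capacity C = 7.23×10^8 J/(m^2 K) (given).
Relaxation time τ = C / λ = 7.23×10^8 / 13.7 = 5.28×10^7 s.
In years: 5.28×10^7 s / (3.156×10^7 s/year) = 1.67 years.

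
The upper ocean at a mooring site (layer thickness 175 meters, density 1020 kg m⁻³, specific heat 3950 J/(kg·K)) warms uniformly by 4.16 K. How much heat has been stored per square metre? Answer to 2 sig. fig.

2.9×10^9

Areal heat capacity C = ρ c_p D = 1020 × 3950 × 175 = 7.05×10^8 J m⁻² K⁻¹.
ΔQ = C ΔT = 7.05×10^8 × 4.16 = 2.93×10^9 J/m².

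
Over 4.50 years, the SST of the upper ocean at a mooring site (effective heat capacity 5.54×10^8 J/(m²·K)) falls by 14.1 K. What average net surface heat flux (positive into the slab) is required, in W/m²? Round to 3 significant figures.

-55.0

Areal heat capacity C = 5.54×10^8 J/(m²·K) (given).
Required heat per unit area: Q = C ΔT = 5.54×10^8 × -14.1 = -7.81×10^9 J/m².
Flux F = Q / Δt = -7.81×10^9 / 1.42×10^8 s = -55.0 W/m².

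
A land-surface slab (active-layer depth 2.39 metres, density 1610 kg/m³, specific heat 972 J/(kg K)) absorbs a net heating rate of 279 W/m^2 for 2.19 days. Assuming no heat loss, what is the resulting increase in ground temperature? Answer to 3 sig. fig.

14.1 K

Areal heat capacity C = ρ c_p D = 1610 × 972 × 2.39 = 3.74×10^6 J/(m²·K).
Net heat input Q = F Δt = 279 × (2.19 days × 86400 s/day) = 5.28×10^7 J/m².
ΔT = Q / C = 5.28×10^7 / 3.74×10^6 = 14.1 K.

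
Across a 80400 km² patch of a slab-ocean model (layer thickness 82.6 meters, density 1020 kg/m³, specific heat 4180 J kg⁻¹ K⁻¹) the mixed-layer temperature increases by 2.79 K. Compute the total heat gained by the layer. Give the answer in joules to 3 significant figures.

Areal heat capacity C = ρ c_p D = 1020 × 4180 × 82.6 = 3.52×10^8 J/(m²·K).
Heat per unit area: q = C ΔT = 3.52×10^8 × 2.79 = 9.83×10^8 J/m².
Total heat: Q = q × A = 9.83×10^8 × (80400 × 10⁶ m²) = 7.90×10^19 J.

7.90×10^19 J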